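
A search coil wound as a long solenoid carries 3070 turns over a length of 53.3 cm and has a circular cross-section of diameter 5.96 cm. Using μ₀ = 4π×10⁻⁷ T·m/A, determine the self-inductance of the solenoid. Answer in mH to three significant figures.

L ≈ 62.0 mH

A = π(d/2)² = π(2.980×10^-2 m)² = 2.790×10^-3 m².
For a long solenoid, L = μ₀N²A/ℓ.
L = (4π×10⁻⁷)(3070)²(2.790×10^-3)/(0.533 m) = 6.199×10^-2 H.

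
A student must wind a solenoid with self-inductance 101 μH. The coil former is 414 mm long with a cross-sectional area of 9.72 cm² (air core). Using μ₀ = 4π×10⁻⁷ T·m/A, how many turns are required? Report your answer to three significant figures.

N ≈ 185 turns

A = 9.72 cm² = 9.720×10^-4 m².
From L = μ₀N²A/ℓ, N = √(Lℓ / (μ₀A)).
N = √[(1.010×10^-4)(0.414) / ((4π×10⁻⁷)×9.720×10^-4)] = √(3.423×10^4) ≈ 185.0.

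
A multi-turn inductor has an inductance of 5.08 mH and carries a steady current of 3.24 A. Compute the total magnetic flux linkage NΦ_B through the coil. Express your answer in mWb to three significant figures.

From L = NΦ_B/I, the flux linkage is NΦ_B = LI.
NΦ_B = (5.080×10^-3 H)(3.24 A) = 1.646×10^-2 Wb.

NΦ_B ≈ 16.5 mWb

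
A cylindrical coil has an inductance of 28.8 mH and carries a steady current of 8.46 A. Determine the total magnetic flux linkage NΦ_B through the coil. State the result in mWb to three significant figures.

From L = NΦ_B/I, the flux linkage is NΦ_B = LI.
NΦ_B = (2.880×10^-2 H)(8.46 A) = 0.2436 Wb.

NΦ_B ≈ 244 mWb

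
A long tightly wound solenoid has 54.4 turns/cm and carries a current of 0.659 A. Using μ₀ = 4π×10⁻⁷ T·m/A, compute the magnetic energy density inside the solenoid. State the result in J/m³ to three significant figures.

u ≈ 8.08 J/m³

B = μ₀nI = (4π×10⁻⁷)(5.440×10^3)(0.659) = 4.50499×10^-3 T.
u = B²/(2μ₀) = (4.50499×10^-3)²/(2×4π×10⁻⁷) = 8.075 J/m³.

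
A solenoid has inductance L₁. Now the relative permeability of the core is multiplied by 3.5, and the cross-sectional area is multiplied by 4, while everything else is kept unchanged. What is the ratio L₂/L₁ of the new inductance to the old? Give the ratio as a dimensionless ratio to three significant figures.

L₂/L₁ = 14.0

For a solenoid, L ∝ μᵣN²A/ℓ.
L₂/L₁ = (3.5) × (4) = 14.0.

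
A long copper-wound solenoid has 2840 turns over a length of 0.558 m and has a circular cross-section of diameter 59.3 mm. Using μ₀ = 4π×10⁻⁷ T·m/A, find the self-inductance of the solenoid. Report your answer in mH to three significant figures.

A = π(d/2)² = π(2.965×10^-2 m)² = 2.762×10^-3 m².
For a long solenoid, L = μ₀N²A/ℓ.
L = (4π×10⁻⁷)(2840)²(2.762×10^-3)/(0.558 m) = 5.017×10^-2 H.

L ≈ 50.2 mH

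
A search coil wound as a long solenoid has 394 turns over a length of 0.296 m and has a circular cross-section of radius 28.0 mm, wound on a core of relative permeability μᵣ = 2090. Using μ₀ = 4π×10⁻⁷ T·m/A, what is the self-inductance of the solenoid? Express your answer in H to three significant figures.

L ≈ 3.39 H

A = πr² = π(2.800×10^-2 m)² = 2.463×10^-3 m².
For a long solenoid, L = μ₀μᵣN²A/ℓ.
L = (4π×10⁻⁷)(2090)(394)²(2.463×10^-3)/(0.296 m) = 3.393 H.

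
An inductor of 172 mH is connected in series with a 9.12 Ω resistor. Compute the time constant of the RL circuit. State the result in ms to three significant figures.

τ = L/R = (0.172 H)/(9.12 Ω) = 1.886×10^-2 s.

τ ≈ 18.9 ms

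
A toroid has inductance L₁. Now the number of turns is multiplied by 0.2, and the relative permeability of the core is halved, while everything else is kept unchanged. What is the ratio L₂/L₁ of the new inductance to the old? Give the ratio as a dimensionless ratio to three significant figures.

For a toroid, L ∝ μᵣN²A/R.
L₂/L₁ = (0.2)^2 × (0.5) = 0.0200.

L₂/L₁ = 0.0200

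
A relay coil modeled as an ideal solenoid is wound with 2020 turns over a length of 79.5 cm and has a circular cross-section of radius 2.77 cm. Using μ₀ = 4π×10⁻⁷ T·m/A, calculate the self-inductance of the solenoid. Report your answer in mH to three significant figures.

A = πr² = π(2.770×10^-2 m)² = 2.411×10^-3 m².
For a long solenoid, L = μ₀N²A/ℓ.
L = (4π×10⁻⁷)(2020)²(2.411×10^-3)/(0.795 m) = 1.5547×10^-2 H.

L ≈ 15.5 mH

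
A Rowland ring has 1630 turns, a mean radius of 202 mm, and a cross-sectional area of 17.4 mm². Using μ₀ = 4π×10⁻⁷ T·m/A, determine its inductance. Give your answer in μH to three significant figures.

L ≈ 45.8 μH

For a thin toroid, L = μ₀N²A/(2πR).
L = (4π×10⁻⁷)(1630)²(1.740×10^-5) / (2π×0.202 m) = 4.577×10^-5 H.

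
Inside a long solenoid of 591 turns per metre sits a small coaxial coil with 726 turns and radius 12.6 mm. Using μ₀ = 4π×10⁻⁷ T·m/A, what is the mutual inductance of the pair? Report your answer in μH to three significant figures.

M ≈ 269 μH

The outer solenoid produces a uniform field B₁ = μ₀n₁I₁ across the inner coil,
so the flux linkage is N₂Φ = N₂B₁A₂ = μ₀n₁N₂A₂·I₁, giving M = μ₀n₁N₂A₂.
A₂ = πr² = π(1.260×10^-2 m)² = 4.988×10^-4 m².
M = (4π×10⁻⁷)(591)(726)(4.988×10^-4) = 2.689×10^-4 H.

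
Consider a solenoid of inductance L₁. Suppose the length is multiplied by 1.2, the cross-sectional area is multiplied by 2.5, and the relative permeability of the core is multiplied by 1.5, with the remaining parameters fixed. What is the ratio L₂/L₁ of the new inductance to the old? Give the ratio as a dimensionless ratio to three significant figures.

For a solenoid, L ∝ μᵣN²A/ℓ.
L₂/L₁ = (1.2)^-1 × (2.5) × (1.5) = 3.13.

L₂/L₁ = 3.13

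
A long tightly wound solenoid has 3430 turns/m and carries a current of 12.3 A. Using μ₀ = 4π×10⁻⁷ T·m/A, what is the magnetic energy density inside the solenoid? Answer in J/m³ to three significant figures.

u ≈ 1120 J/m³

B = μ₀nI = (4π×10⁻⁷)(3.430×10^3)(12.3) = 5.302×10^-2 T.
u = B²/(2μ₀) = (5.302×10^-2)²/(2×4π×10⁻⁷) = 1.118×10^3 J/m³.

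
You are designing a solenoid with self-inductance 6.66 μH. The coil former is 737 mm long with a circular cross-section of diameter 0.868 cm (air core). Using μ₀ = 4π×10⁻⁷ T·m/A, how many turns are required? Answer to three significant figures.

A = π(d/2)² = π(4.340×10^-3 m)² = 5.917×10^-5 m².
From L = μ₀N²A/ℓ, N = √(Lℓ / (μ₀A)).
N = √[(6.660×10^-6)(0.737) / ((4π×10⁻⁷)×5.917×10^-5)] = √(6.601×10^4) ≈ 256.9.

N ≈ 257 turns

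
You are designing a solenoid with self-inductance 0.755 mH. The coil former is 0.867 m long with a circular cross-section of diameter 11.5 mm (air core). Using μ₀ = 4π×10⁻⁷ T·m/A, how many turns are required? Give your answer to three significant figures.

A = π(d/2)² = π(5.750×10^-3 m)² = 1.039×10^-4 m².
From L = μ₀N²A/ℓ, N = √(Lℓ / (μ₀A)).
N = √[(7.550×10^-4)(0.867) / ((4π×10⁻⁷)×1.039×10^-4)] = √(5.014996×10^6) ≈ 2239.4.

N ≈ 2240 turns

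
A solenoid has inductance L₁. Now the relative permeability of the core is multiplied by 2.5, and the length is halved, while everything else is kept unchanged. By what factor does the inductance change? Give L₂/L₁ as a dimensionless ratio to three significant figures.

L₂/L₁ = 5.00

For a solenoid, L ∝ μᵣN²A/ℓ.
L₂/L₁ = (2.5) × (0.5)^-1 = 5.00.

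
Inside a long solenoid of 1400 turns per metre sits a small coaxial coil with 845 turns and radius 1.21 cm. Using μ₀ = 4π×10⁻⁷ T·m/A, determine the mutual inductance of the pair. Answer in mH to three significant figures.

M ≈ 0.684 mH

The outer solenoid produces a uniform field B₁ = μ₀n₁I₁ across the inner coil,
so the flux linkage is N₂Φ = N₂B₁A₂ = μ₀n₁N₂A₂·I₁, giving M = μ₀n₁N₂A₂.
A₂ = πr² = π(1.210×10^-2 m)² = 4.600×10^-4 m².
M = (4π×10⁻⁷)(1400)(845)(4.600×10^-4) = 6.838×10^-4 H.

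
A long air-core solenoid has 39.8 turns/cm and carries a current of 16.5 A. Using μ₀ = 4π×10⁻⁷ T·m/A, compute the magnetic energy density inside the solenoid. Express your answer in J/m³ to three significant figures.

u ≈ 2710 J/m³

B = μ₀nI = (4π×10⁻⁷)(3.980×10^3)(16.5) = 8.252×10^-2 T.
u = B²/(2μ₀) = (8.252×10^-2)²/(2×4π×10⁻⁷) = 2.710×10^3 J/m³.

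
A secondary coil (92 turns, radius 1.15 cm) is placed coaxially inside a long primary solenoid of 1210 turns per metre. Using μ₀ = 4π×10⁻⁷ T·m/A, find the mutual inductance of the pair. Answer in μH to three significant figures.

M ≈ 58.1 μH

The outer solenoid produces a uniform field B₁ = μ₀n₁I₁ across the inner coil,
so the flux linkage is N₂Φ = N₂B₁A₂ = μ₀n₁N₂A₂·I₁, giving M = μ₀n₁N₂A₂.
A₂ = πr² = π(1.150×10^-2 m)² = 4.1548×10^-4 m².
M = (4π×10⁻⁷)(1210)(92)(4.1548×10^-4) = 5.812×10^-5 H.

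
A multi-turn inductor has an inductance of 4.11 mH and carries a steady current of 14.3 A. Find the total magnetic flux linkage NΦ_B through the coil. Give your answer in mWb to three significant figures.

From L = NΦ_B/I, the flux linkage is NΦ_B = LI.
NΦ_B = (4.110×10^-3 H)(14.3 A) = 5.877×10^-2 Wb.

NΦ_B ≈ 58.8 mWb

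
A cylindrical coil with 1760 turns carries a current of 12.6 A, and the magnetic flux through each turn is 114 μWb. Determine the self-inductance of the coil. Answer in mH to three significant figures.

L ≈ 15.9 mH

Self-inductance is defined by L = NΦ_B/I (flux linkage over current).
L = (1760)(1.140×10^-4 Wb)/(12.6 A) = 1.592×10^-2 H.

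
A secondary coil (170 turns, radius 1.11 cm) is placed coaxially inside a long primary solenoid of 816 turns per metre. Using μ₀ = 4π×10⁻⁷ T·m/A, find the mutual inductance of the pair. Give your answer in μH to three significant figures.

The outer solenoid produces a uniform field B₁ = μ₀n₁I₁ across the inner coil,
so the flux linkage is N₂Φ = N₂B₁A₂ = μ₀n₁N₂A₂·I₁, giving M = μ₀n₁N₂A₂.
A₂ = πr² = π(1.110×10^-2 m)² = 3.871×10^-4 m².
M = (4π×10⁻⁷)(816)(170)(3.871×10^-4) = 6.748×10^-5 H.

M ≈ 67.5 μH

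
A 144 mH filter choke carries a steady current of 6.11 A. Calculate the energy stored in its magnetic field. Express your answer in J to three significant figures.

Stored magnetic energy: U = ½LI².
U = ½(0.144 H)(6.11 A)² = 2.688 J.

U ≈ 2.69 J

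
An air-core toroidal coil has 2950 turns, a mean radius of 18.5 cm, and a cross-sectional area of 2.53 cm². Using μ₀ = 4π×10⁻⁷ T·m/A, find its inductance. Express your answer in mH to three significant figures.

For a thin toroid, L = μ₀N²A/(2πR).
L = (4π×10⁻⁷)(2950)²(2.530×10^-4) / (2π×0.185 m) = 2.380×10^-3 H.

L ≈ 2.38 mH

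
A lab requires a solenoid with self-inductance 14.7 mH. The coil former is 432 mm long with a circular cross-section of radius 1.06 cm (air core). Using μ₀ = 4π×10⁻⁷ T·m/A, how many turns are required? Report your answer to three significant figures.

A = πr² = π(1.060×10^-2 m)² = 3.530×10^-4 m².
From L = μ₀N²A/ℓ, N = √(Lℓ / (μ₀A)).
N = √[(1.470×10^-2)(0.432) / ((4π×10⁻⁷)×3.530×10^-4)] = √(1.432×10^7) ≈ 3783.7.

N ≈ 3780 turns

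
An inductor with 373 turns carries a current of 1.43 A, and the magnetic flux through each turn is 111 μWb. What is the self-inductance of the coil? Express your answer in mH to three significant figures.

L ≈ 29.0 mH

Self-inductance is defined by L = NΦ_B/I (flux linkage over current).
L = (373)(1.110×10^-4 Wb)/(1.43 A) = 2.895×10^-2 H.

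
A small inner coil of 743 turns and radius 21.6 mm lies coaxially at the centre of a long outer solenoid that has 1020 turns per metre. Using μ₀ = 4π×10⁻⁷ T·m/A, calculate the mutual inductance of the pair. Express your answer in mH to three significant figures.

M ≈ 1.40 mH

The outer solenoid produces a uniform field B₁ = μ₀n₁I₁ across the inner coil,
so the flux linkage is N₂Φ = N₂B₁A₂ = μ₀n₁N₂A₂·I₁, giving M = μ₀n₁N₂A₂.
A₂ = πr² = π(2.160×10^-2 m)² = 1.466×10^-3 m².
M = (4π×10⁻⁷)(1020)(743)(1.466×10^-3) = 1.396×10^-3 H.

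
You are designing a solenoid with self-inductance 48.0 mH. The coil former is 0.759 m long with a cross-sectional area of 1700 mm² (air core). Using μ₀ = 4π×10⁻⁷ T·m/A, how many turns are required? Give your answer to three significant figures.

A = 1700 mm² = 1.700×10^-3 m².
From L = μ₀N²A/ℓ, N = √(Lℓ / (μ₀A)).
N = √[(4.800×10^-2)(0.759) / ((4π×10⁻⁷)×1.700×10^-3)] = √(1.705×10^7) ≈ 4129.6.

N ≈ 4130 turns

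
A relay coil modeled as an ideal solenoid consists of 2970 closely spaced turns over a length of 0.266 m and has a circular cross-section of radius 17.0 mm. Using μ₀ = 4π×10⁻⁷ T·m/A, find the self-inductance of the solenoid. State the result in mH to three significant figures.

A = πr² = π(1.700×10^-2 m)² = 9.079×10^-4 m².
For a long solenoid, L = μ₀N²A/ℓ.
L = (4π×10⁻⁷)(2970)²(9.079×10^-4)/(0.266 m) = 3.783×10^-2 H.

L ≈ 37.8 mH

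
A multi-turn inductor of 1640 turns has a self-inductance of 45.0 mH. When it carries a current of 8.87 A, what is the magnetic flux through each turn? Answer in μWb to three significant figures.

Φ_B ≈ 243 μWb

From L = NΦ_B/I, the flux per turn is Φ_B = LI/N.
Φ_B = (4.500×10^-2 H)(8.87 A)/1640 = 2.434×10^-4 Wb.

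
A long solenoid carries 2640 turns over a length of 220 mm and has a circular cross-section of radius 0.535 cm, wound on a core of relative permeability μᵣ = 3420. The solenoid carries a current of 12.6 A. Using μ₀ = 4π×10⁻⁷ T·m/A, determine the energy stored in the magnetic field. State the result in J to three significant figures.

A = πr² = π(5.350×10^-3 m)² = 8.992×10^-5 m².
L = μ₀μᵣN²A/ℓ = (4π×10⁻⁷)(3420)(2640)²(8.992×10^-5)/(0.22) = 12.24 H.
U = ½LI² = ½(12.24)(12.6)² = 971.8 J.

U ≈ 972 J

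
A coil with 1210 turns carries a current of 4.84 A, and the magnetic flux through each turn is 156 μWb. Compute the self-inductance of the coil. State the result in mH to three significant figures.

Self-inductance is defined by L = NΦ_B/I (flux linkage over current).
L = (1210)(1.560×10^-4 Wb)/(4.84 A) = 3.900×10^-2 H.

L ≈ 39.0 mH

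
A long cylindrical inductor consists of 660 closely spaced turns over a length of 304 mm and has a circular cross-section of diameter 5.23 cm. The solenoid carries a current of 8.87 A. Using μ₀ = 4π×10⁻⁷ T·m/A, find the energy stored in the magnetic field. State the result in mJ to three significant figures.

A = π(d/2)² = π(2.615×10^-2 m)² = 2.148×10^-3 m².
L = μ₀N²A/ℓ = (4π×10⁻⁷)(660)²(2.148×10^-3)/(0.304) = 3.868×10^-3 H.
U = ½LI² = ½(3.868×10^-3)(8.87)² = 0.1522 J.

U ≈ 152 mJ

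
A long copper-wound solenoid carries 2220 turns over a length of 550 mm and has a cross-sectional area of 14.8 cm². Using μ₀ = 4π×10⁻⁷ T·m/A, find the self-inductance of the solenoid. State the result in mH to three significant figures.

L ≈ 16.7 mH

A = 14.8 cm² = 1.480×10^-3 m².
For a long solenoid, L = μ₀N²A/ℓ.
L = (4π×10⁻⁷)(2220)²(1.480×10^-3)/(0.55 m) = 1.667×10^-2 H.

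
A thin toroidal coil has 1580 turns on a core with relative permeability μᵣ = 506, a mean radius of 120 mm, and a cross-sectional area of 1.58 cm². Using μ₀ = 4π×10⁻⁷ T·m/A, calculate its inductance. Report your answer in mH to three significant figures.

For a thin toroid, L = μ₀μᵣN²A/(2πR).
L = (4π×10⁻⁷)(506)(1580)²(1.580×10^-4) / (2π×0.12 m) = 0.3326 H.

L ≈ 333 mH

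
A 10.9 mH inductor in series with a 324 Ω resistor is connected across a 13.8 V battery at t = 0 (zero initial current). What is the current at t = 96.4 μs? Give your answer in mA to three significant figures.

τ = L/R = 1.090×10^-2/324 = 3.364×10^-5 s; final current I_∞ = ε/R = 13.8/324 = 4.259×10^-2 A.
I(t) = I_∞(1 − e^(−t/τ)) with t/τ = 2.865.
I = (4.259×10^-2)(1 − e^(−2.865)) = 4.017×10^-2 A.

I ≈ 40.2 mA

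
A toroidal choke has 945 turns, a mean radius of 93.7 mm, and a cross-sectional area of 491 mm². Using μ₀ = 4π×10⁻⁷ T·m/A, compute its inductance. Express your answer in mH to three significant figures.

For a thin toroid, L = μ₀N²A/(2πR).
L = (4π×10⁻⁷)(945)²(4.910×10^-4) / (2π×9.370×10^-2 m) = 9.359×10^-4 H.

L ≈ 0.936 mH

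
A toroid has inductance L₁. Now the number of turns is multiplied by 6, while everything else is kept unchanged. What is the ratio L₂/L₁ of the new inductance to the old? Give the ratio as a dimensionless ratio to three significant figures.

For a toroid, L ∝ μᵣN²A/R.
L₂/L₁ = (6)^2 = 36.0.

L₂/L₁ = 36.0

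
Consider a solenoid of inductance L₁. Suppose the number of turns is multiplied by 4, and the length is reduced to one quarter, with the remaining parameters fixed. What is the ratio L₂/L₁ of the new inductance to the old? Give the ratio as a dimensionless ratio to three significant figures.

For a solenoid, L ∝ μᵣN²A/ℓ.
L₂/L₁ = (4)^2 × (0.25)^-1 = 64.0.

L₂/L₁ = 64.0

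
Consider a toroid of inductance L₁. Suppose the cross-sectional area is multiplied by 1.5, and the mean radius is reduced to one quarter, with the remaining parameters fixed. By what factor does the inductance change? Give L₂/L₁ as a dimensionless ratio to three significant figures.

For a toroid, L ∝ μᵣN²A/R.
L₂/L₁ = (1.5) × (0.25)^-1 = 6.00.

L₂/L₁ = 6.00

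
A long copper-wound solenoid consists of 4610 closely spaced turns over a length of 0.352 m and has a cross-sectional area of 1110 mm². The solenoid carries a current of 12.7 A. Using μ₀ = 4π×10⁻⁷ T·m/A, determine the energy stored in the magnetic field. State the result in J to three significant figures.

U ≈ 6.79 J

A = 1110 mm² = 1.110×10^-3 m².
L = μ₀N²A/ℓ = (4π×10⁻⁷)(4610)²(1.110×10^-3)/(0.352) = 8.422×10^-2 H.
U = ½LI² = ½(8.422×10^-2)(12.7)² = 6.792 J.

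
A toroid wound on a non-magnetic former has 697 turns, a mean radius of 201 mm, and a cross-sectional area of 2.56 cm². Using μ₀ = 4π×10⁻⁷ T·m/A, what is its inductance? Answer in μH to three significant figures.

L ≈ 124 μH

For a thin toroid, L = μ₀N²A/(2πR).
L = (4π×10⁻⁷)(697)²(2.560×10^-4) / (2π×0.201 m) = 1.237×10^-4 H.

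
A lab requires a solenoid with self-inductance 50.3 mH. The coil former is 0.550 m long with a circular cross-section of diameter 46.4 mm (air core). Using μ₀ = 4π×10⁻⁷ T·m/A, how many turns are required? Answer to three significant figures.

A = π(d/2)² = π(2.320×10^-2 m)² = 1.691×10^-3 m².
From L = μ₀N²A/ℓ, N = √(Lℓ / (μ₀A)).
N = √[(5.030×10^-2)(0.55) / ((4π×10⁻⁷)×1.691×10^-3)] = √(1.302×10^7) ≈ 3608.3.

N ≈ 3610 turns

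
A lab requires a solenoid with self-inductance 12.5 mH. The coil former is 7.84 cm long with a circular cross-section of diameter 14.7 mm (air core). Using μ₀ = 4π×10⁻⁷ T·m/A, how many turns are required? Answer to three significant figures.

N ≈ 2140 turns

A = π(d/2)² = π(7.350×10^-3 m)² = 1.697×10^-4 m².
From L = μ₀N²A/ℓ, N = √(Lℓ / (μ₀A)).
N = √[(1.250×10^-2)(7.840×10^-2) / ((4π×10⁻⁷)×1.697×10^-4)] = √(4.595×10^6) ≈ 2143.6.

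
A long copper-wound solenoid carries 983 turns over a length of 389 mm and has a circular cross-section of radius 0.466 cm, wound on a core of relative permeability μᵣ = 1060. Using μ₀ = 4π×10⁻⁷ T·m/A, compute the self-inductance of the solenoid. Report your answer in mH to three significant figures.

L ≈ 226 mH

A = πr² = π(4.660×10^-3 m)² = 6.822×10^-5 m².
For a long solenoid, L = μ₀μᵣN²A/ℓ.
L = (4π×10⁻⁷)(1060)(983)²(6.822×10^-5)/(0.389 m) = 0.2257 H.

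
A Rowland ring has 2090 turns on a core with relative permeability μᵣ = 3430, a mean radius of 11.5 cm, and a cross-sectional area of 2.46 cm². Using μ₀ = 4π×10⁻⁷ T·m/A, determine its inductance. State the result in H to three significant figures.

L ≈ 6.41 H

For a thin toroid, L = μ₀μᵣN²A/(2πR).
L = (4π×10⁻⁷)(3430)(2090)²(2.460×10^-4) / (2π×0.115 m) = 6.41 H.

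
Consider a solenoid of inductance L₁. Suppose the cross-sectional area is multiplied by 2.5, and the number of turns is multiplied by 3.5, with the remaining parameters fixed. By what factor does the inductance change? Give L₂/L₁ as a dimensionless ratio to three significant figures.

L₂/L₁ = 30.6

For a solenoid, L ∝ μᵣN²A/ℓ.
L₂/L₁ = (2.5) × (3.5)^2 = 30.6.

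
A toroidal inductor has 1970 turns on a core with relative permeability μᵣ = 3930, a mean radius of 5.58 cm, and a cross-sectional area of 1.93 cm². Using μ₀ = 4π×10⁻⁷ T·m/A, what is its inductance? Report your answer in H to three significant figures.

For a thin toroid, L = μ₀μᵣN²A/(2πR).
L = (4π×10⁻⁷)(3930)(1970)²(1.930×10^-4) / (2π×5.580×10^-2 m) = 10.55 H.

L ≈ 10.6 H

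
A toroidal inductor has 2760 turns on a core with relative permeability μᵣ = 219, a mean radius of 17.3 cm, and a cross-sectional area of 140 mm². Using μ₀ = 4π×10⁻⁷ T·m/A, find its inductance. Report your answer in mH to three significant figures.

L ≈ 270 mH

For a thin toroid, L = μ₀μᵣN²A/(2πR).
L = (4π×10⁻⁷)(219)(2760)²(1.400×10^-4) / (2π×0.173 m) = 0.27 H.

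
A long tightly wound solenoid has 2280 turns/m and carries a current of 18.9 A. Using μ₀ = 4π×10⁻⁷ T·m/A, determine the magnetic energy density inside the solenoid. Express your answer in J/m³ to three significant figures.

u ≈ 1170 J/m³

B = μ₀nI = (4π×10⁻⁷)(2.280×10^3)(18.9) = 5.415×10^-2 T.
u = B²/(2μ₀) = (5.415×10^-2)²/(2×4π×10⁻⁷) = 1.167×10^3 J/m³.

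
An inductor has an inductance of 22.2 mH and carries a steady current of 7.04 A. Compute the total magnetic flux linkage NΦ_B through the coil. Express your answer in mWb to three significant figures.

From L = NΦ_B/I, the flux linkage is NΦ_B = LI.
NΦ_B = (2.220×10^-2 H)(7.04 A) = 0.1563 Wb.

NΦ_B ≈ 156 mWb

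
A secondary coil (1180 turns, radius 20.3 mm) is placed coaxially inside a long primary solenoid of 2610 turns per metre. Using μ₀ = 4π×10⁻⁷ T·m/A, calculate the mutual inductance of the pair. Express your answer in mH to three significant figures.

M ≈ 5.01 mH

The outer solenoid produces a uniform field B₁ = μ₀n₁I₁ across the inner coil,
so the flux linkage is N₂Φ = N₂B₁A₂ = μ₀n₁N₂A₂·I₁, giving M = μ₀n₁N₂A₂.
A₂ = πr² = π(2.030×10^-2 m)² = 1.2946×10^-3 m².
M = (4π×10⁻⁷)(2610)(1180)(1.2946×10^-3) = 5.010×10^-3 H.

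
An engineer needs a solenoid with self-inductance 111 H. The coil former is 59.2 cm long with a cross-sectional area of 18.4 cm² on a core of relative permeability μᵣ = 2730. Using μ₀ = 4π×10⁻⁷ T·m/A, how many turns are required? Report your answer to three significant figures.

N ≈ 3230 turns

A = 18.4 cm² = 1.840×10^-3 m².
From L = μ₀μᵣN²A/ℓ, N = √(Lℓ / (μ₀μᵣA)).
N = √[(111)(0.592) / ((4π×10⁻⁷)(2730)×1.840×10^-3)] = √(1.041×10^7) ≈ 3226.5.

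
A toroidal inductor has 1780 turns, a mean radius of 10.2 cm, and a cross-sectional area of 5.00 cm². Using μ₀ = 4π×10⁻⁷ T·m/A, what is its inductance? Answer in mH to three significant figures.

For a thin toroid, L = μ₀N²A/(2πR).
L = (4π×10⁻⁷)(1780)²(5.000×10^-4) / (2π×0.102 m) = 3.106×10^-3 H.

L ≈ 3.11 mH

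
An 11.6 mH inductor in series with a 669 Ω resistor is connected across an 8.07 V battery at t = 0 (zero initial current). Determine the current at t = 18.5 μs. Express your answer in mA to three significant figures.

τ = L/R = 1.160×10^-2/669 = 1.734×10^-5 s; final current I_∞ = ε/R = 8.07/669 = 1.206×10^-2 A.
I(t) = I_∞(1 − e^(−t/τ)) with t/τ = 1.067.
I = (1.206×10^-2)(1 − e^(−1.067)) = 7.912×10^-3 A.

I ≈ 7.91 mA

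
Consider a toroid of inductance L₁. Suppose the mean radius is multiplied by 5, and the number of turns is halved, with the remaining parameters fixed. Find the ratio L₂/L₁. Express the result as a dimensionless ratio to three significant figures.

L₂/L₁ = 0.0500

For a toroid, L ∝ μᵣN²A/R.
L₂/L₁ = (5)^-1 × (0.5)^2 = 0.0500.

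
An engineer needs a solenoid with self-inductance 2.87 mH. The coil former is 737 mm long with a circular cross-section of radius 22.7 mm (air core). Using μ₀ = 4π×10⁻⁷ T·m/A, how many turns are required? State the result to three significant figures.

A = πr² = π(2.270×10^-2 m)² = 1.619×10^-3 m².
From L = μ₀N²A/ℓ, N = √(Lℓ / (μ₀A)).
N = √[(2.870×10^-3)(0.737) / ((4π×10⁻⁷)×1.619×10^-3)] = √(1.040×10^6) ≈ 1019.7.

N ≈ 1020 turns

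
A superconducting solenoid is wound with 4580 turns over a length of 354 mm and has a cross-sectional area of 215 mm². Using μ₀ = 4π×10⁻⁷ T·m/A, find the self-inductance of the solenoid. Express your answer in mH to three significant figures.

L ≈ 16.0 mH

A = 215 mm² = 2.150×10^-4 m².
For a long solenoid, L = μ₀N²A/ℓ.
L = (4π×10⁻⁷)(4580)²(2.150×10^-4)/(0.354 m) = 1.601×10^-2 H.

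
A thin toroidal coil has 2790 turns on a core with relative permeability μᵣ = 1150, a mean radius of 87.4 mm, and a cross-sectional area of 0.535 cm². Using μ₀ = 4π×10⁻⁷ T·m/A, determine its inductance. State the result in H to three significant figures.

L ≈ 1.10 H

For a thin toroid, L = μ₀μᵣN²A/(2πR).
L = (4π×10⁻⁷)(1150)(2790)²(5.350×10^-5) / (2π×8.740×10^-2 m) = 1.096 H.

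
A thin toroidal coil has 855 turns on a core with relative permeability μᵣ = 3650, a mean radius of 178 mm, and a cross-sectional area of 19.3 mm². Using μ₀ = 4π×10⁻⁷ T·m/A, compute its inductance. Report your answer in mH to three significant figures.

L ≈ 57.9 mH

For a thin toroid, L = μ₀μᵣN²A/(2πR).
L = (4π×10⁻⁷)(3650)(855)²(1.930×10^-5) / (2π×0.178 m) = 5.786×10^-2 H.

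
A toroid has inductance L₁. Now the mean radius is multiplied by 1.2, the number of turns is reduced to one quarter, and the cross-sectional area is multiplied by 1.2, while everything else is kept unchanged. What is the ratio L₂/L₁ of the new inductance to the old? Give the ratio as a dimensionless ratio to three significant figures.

L₂/L₁ = 0.0625

For a toroid, L ∝ μᵣN²A/R.
L₂/L₁ = (1.2)^-1 × (0.25)^2 × (1.2) = 0.0625.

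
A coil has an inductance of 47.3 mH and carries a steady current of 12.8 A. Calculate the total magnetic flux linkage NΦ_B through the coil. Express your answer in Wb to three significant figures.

NΦ_B ≈ 0.605 Wb

From L = NΦ_B/I, the flux linkage is NΦ_B = LI.
NΦ_B = (4.730×10^-2 H)(12.8 A) = 0.6054 Wb.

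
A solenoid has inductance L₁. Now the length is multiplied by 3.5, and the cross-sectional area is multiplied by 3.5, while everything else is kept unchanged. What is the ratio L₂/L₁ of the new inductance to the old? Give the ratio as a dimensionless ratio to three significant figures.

L₂/L₁ = 1.00

For a solenoid, L ∝ μᵣN²A/ℓ.
L₂/L₁ = (3.5)^-1 × (3.5) = 1.00.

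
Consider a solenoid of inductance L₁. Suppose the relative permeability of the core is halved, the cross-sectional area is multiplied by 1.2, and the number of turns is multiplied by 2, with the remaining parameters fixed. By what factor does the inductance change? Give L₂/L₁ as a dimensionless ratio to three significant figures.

For a solenoid, L ∝ μᵣN²A/ℓ.
L₂/L₁ = (0.5) × (1.2) × (2)^2 = 2.40.

L₂/L₁ = 2.40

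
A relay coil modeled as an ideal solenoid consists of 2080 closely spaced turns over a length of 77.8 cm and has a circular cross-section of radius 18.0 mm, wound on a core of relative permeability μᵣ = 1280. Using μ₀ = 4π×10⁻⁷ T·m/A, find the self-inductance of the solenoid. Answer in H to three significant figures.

L ≈ 9.10 H

A = πr² = π(1.800×10^-2 m)² = 1.018×10^-3 m².
For a long solenoid, L = μ₀μᵣN²A/ℓ.
L = (4π×10⁻⁷)(1280)(2080)²(1.018×10^-3)/(0.778 m) = 9.1046 H.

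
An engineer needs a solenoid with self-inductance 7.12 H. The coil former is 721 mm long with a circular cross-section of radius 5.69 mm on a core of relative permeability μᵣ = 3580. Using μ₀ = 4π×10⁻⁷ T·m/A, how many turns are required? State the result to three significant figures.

N ≈ 3350 turns

A = πr² = π(5.690×10^-3 m)² = 1.017×10^-4 m².
From L = μ₀μᵣN²A/ℓ, N = √(Lℓ / (μ₀μᵣA)).
N = √[(7.12)(0.721) / ((4π×10⁻⁷)(3580)×1.017×10^-4)] = √(1.122×10^7) ≈ 3349.5.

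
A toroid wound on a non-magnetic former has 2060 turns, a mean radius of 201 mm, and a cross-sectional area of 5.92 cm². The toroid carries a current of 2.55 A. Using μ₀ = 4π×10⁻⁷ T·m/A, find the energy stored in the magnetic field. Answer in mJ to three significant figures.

L = μ₀N²A/(2πR) = (4π×10⁻⁷)(2060)²(5.920×10^-4)/(2π×0.201) = 2.500×10^-3 H.
U = ½LI² = ½(2.500×10^-3)(2.55)² = 8.127×10^-3 J.

U ≈ 8.13 mJ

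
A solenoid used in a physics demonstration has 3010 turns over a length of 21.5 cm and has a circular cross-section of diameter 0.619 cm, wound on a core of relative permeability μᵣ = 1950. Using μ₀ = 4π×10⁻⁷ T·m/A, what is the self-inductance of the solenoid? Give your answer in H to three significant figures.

L ≈ 3.11 H

A = π(d/2)² = π(3.095×10^-3 m)² = 3.009×10^-5 m².
For a long solenoid, L = μ₀μᵣN²A/ℓ.
L = (4π×10⁻⁷)(1950)(3010)²(3.009×10^-5)/(0.215 m) = 3.107 H.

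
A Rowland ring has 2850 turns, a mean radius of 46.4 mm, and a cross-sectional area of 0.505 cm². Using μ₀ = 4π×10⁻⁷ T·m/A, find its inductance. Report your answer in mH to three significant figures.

For a thin toroid, L = μ₀N²A/(2πR).
L = (4π×10⁻⁷)(2850)²(5.050×10^-5) / (2π×4.640×10^-2 m) = 1.768×10^-3 H.

L ≈ 1.77 mH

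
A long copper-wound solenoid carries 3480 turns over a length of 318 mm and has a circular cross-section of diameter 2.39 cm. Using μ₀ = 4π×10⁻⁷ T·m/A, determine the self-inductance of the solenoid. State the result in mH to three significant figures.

L ≈ 21.5 mH

A = π(d/2)² = π(1.195×10^-2 m)² = 4.486×10^-4 m².
For a long solenoid, L = μ₀N²A/ℓ.
L = (4π×10⁻⁷)(3480)²(4.486×10^-4)/(0.318 m) = 2.147×10^-2 H.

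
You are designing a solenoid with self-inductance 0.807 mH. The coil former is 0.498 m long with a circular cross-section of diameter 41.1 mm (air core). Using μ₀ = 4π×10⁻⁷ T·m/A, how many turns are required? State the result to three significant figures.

N ≈ 491 turns

A = π(d/2)² = π(2.055×10^-2 m)² = 1.327×10^-3 m².
From L = μ₀N²A/ℓ, N = √(Lℓ / (μ₀A)).
N = √[(8.070×10^-4)(0.498) / ((4π×10⁻⁷)×1.327×10^-3)] = √(2.411×10^5) ≈ 491.0.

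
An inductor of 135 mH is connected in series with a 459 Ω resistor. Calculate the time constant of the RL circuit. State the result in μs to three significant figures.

τ = L/R = (0.135 H)/(459 Ω) = 2.941×10^-4 s.

τ ≈ 294 μs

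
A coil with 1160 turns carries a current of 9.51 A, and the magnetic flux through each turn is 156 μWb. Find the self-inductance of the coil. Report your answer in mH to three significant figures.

L ≈ 19.0 mH

Self-inductance is defined by L = NΦ_B/I (flux linkage over current).
L = (1160)(1.560×10^-4 Wb)/(9.51 A) = 1.903×10^-2 H.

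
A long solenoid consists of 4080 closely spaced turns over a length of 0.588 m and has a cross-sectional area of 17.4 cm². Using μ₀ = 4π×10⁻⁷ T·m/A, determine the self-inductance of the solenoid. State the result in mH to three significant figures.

L ≈ 61.9 mH

A = 17.4 cm² = 1.740×10^-3 m².
For a long solenoid, L = μ₀N²A/ℓ.
L = (4π×10⁻⁷)(4080)²(1.740×10^-3)/(0.588 m) = 6.190×10^-2 H.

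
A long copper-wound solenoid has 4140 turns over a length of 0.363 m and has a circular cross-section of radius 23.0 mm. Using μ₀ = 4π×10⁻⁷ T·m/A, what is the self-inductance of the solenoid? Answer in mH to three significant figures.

A = πr² = π(2.300×10^-2 m)² = 1.662×10^-3 m².
For a long solenoid, L = μ₀N²A/ℓ.
L = (4π×10⁻⁷)(4140)²(1.662×10^-3)/(0.363 m) = 9.861×10^-2 H.

L ≈ 98.6 mH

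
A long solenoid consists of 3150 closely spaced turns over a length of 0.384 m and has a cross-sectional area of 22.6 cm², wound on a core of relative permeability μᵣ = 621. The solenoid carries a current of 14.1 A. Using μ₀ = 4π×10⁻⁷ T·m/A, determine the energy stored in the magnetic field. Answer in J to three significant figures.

U ≈ 4530 J

A = 22.6 cm² = 2.260×10^-3 m².
L = μ₀μᵣN²A/ℓ = (4π×10⁻⁷)(621)(3150)²(2.260×10^-3)/(0.384) = 45.57 H.
U = ½LI² = ½(45.57)(14.1)² = 4.530×10^3 J.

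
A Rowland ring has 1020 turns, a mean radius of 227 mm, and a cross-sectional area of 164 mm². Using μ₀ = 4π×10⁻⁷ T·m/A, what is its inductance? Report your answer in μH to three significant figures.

L ≈ 150 μH

For a thin toroid, L = μ₀N²A/(2πR).
L = (4π×10⁻⁷)(1020)²(1.640×10^-4) / (2π×0.227 m) = 1.503×10^-4 H.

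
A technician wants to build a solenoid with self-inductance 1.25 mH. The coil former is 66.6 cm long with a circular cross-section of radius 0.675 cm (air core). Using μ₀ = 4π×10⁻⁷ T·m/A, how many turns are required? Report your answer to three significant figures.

N ≈ 2150 turns

A = πr² = π(6.750×10^-3 m)² = 1.431×10^-4 m².
From L = μ₀N²A/ℓ, N = √(Lℓ / (μ₀A)).
N = √[(1.250×10^-3)(0.666) / ((4π×10⁻⁷)×1.431×10^-4)] = √(4.628×10^6) ≈ 2151.3.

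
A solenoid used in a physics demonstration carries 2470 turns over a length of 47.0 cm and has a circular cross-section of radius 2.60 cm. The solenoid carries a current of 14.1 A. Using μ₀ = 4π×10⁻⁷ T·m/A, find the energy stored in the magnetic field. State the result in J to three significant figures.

A = πr² = π(2.600×10^-2 m)² = 2.124×10^-3 m².
L = μ₀N²A/ℓ = (4π×10⁻⁷)(2470)²(2.124×10^-3)/(0.47) = 3.464×10^-2 H.
U = ½LI² = ½(3.464×10^-2)(14.1)² = 3.444 J.

U ≈ 3.44 J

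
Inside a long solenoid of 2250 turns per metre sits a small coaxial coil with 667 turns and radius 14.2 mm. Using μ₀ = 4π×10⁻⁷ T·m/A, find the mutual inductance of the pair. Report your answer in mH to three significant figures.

M ≈ 1.19 mH

The outer solenoid produces a uniform field B₁ = μ₀n₁I₁ across the inner coil,
so the flux linkage is N₂Φ = N₂B₁A₂ = μ₀n₁N₂A₂·I₁, giving M = μ₀n₁N₂A₂.
A₂ = πr² = π(1.420×10^-2 m)² = 6.3347×10^-4 m².
M = (4π×10⁻⁷)(2250)(667)(6.3347×10^-4) = 1.1947×10^-3 H.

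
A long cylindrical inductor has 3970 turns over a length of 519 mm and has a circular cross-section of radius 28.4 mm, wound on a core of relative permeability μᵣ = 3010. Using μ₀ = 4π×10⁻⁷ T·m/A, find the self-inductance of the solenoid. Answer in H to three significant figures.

L ≈ 291 H

A = πr² = π(2.840×10^-2 m)² = 2.534×10^-3 m².
For a long solenoid, L = μ₀μᵣN²A/ℓ.
L = (4π×10⁻⁷)(3010)(3970)²(2.534×10^-3)/(0.519 m) = 291.1 H.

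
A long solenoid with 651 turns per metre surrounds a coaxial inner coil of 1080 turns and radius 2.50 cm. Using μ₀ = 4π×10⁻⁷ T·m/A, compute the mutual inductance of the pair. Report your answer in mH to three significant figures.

The outer solenoid produces a uniform field B₁ = μ₀n₁I₁ across the inner coil,
so the flux linkage is N₂Φ = N₂B₁A₂ = μ₀n₁N₂A₂·I₁, giving M = μ₀n₁N₂A₂.
A₂ = πr² = π(2.500×10^-2 m)² = 1.963×10^-3 m².
M = (4π×10⁻⁷)(651)(1080)(1.963×10^-3) = 1.7348×10^-3 H.

M ≈ 1.73 mH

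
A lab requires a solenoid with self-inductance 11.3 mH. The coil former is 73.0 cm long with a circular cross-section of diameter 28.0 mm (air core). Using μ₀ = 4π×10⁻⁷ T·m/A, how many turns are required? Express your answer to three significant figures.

N ≈ 3270 turns

A = π(d/2)² = π(1.400×10^-2 m)² = 6.158×10^-4 m².
From L = μ₀N²A/ℓ, N = √(Lℓ / (μ₀A)).
N = √[(1.130×10^-2)(0.73) / ((4π×10⁻⁷)×6.158×10^-4)] = √(1.066×10^7) ≈ 3265.1.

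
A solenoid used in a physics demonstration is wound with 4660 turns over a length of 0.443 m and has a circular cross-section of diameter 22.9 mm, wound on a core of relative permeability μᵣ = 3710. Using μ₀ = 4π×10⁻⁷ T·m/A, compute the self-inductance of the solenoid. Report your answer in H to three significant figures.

L ≈ 94.1 H

A = π(d/2)² = π(1.145×10^-2 m)² = 4.119×10^-4 m².
For a long solenoid, L = μ₀μᵣN²A/ℓ.
L = (4π×10⁻⁷)(3710)(4660)²(4.119×10^-4)/(0.443 m) = 94.13 H.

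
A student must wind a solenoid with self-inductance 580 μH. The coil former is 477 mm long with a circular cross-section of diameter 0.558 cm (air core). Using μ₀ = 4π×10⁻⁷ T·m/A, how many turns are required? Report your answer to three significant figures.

N ≈ 3000 turns

A = π(d/2)² = π(2.790×10^-3 m)² = 2.445×10^-5 m².
From L = μ₀N²A/ℓ, N = √(Lℓ / (μ₀A)).
N = √[(5.800×10^-4)(0.477) / ((4π×10⁻⁷)×2.445×10^-5)] = √(9.003×10^6) ≈ 3000.5.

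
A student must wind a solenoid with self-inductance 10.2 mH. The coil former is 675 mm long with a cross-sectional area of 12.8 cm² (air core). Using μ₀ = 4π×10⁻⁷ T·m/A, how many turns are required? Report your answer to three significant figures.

N ≈ 2070 turns

A = 12.8 cm² = 1.280×10^-3 m².
From L = μ₀N²A/ℓ, N = √(Lℓ / (μ₀A)).
N = √[(1.020×10^-2)(0.675) / ((4π×10⁻⁷)×1.280×10^-3)] = √(4.280×10^6) ≈ 2068.9.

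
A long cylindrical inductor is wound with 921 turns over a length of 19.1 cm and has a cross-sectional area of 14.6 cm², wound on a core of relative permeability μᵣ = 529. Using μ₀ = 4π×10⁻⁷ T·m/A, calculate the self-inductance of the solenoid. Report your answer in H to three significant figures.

A = 14.6 cm² = 1.460×10^-3 m².
For a long solenoid, L = μ₀μᵣN²A/ℓ.
L = (4π×10⁻⁷)(529)(921)²(1.460×10^-3)/(0.191 m) = 4.31 H.

L ≈ 4.31 H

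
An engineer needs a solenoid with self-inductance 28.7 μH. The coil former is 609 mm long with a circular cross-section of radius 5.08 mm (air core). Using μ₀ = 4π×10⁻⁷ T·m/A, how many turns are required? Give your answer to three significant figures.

N ≈ 414 turns

A = πr² = π(5.080×10^-3 m)² = 8.107×10^-5 m².
From L = μ₀N²A/ℓ, N = √(Lℓ / (μ₀A)).
N = √[(2.870×10^-5)(0.609) / ((4π×10⁻⁷)×8.107×10^-5)] = √(1.716×10^5) ≈ 414.2.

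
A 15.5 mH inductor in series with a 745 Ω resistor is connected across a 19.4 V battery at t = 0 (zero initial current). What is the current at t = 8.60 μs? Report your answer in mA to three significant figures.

I ≈ 8.82 mA

τ = L/R = 1.550×10^-2/745 = 2.081×10^-5 s; final current I_∞ = ε/R = 19.4/745 = 2.604×10^-2 A.
I(t) = I_∞(1 − e^(−t/τ)) with t/τ = 0.413.
I = (2.604×10^-2)(1 − e^(−0.413)) = 8.817×10^-3 A.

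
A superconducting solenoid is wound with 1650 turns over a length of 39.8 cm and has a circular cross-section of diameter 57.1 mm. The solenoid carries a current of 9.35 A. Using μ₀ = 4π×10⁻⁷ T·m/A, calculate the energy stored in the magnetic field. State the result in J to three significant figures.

A = π(d/2)² = π(2.855×10^-2 m)² = 2.561×10^-3 m².
L = μ₀N²A/ℓ = (4π×10⁻⁷)(1650)²(2.561×10^-3)/(0.398) = 2.201×10^-2 H.
U = ½LI² = ½(2.201×10^-2)(9.35)² = 0.9622 J.

U ≈ 0.962 J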